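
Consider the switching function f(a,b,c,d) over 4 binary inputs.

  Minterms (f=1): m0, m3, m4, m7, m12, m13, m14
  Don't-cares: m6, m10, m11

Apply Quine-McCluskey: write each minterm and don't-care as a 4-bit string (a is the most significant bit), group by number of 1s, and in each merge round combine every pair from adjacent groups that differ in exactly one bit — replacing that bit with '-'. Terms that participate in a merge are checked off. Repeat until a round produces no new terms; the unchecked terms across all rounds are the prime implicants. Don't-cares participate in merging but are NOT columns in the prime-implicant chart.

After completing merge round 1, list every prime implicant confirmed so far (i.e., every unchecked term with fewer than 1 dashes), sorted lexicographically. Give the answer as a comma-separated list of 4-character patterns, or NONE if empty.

NONE

Round 0: 0000✓ 0011✓ 0100✓ 0110✓ 0111✓ 1010✓ 1011✓ 1100✓ 1101✓ 1110✓
Round 1: -011 -100✓ -110✓ 0-00 0-11 01-0✓ 011- 1-10 101- 11-0✓ 110-
Round 2: -1-0
PIs = {-011, -1-0, 0-00, 0-11, 011-, 1-10, 101-, 110-}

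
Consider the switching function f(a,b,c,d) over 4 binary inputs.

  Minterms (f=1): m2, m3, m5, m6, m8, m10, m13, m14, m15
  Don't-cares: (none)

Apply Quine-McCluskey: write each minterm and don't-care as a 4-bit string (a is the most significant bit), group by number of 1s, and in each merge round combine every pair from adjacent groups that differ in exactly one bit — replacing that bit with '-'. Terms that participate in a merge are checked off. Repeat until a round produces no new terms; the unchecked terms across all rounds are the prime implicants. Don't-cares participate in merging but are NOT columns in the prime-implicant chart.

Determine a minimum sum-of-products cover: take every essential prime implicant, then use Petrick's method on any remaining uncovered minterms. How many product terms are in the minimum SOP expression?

5

size-2^0 implicants → 0010(✓)  0011(✓)  0101(✓)  0110(✓)  1000(✓)  1010(✓)  1101(✓)  1110(✓)  1111(✓)
size-2^1 implicants → -010(✓)  -101  -110(✓)  0-10(✓)  001-  1-10(✓)  10-0  11-1  111-
size-2^2 implicants → --10
Unchecked terms (primes): --10, -101, 001-, 10-0, 11-1, 111-
Minterm coverage:
  m2 ⊆ --10,001-
  m3 ⊆ 001- [E]
  m5 ⊆ -101 [E]
  m6 ⊆ --10 [E]
  m8 ⊆ 10-0 [E]
  m10 ⊆ --10,10-0
  m13 ⊆ -101,11-1
  m14 ⊆ --10,111-
  m15 ⊆ 11-1,111-
E = {--10, -101, 001-, 10-0}
Petrick residual → 11-1
Cover = cd' + bc'd + a'b'c + ab'd' + abd  |cover|=5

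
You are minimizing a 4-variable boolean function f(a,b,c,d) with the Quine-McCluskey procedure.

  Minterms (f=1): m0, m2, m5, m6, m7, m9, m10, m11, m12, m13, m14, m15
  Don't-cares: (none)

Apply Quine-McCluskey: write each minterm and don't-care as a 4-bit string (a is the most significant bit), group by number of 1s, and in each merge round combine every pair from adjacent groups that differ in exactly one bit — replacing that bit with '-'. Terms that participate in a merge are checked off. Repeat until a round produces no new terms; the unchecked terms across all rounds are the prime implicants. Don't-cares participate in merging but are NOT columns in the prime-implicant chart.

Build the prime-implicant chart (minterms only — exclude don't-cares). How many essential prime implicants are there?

4

size-2^0 implicants → 0000(✓)  0010(✓)  0101(✓)  0110(✓)  0111(✓)  1001(✓)  1010(✓)  1011(✓)  1100(✓)  1101(✓)  1110(✓)  1111(✓)
size-2^1 implicants → -010(✓)  -101(✓)  -110(✓)  -111(✓)  0-10(✓)  00-0  01-1(✓)  011-(✓)  1-01(✓)  1-10(✓)  1-11(✓)  10-1(✓)  101-(✓)  11-0(✓)  11-1(✓)  110-(✓)  111-(✓)
size-2^2 implicants → --10  -1-1  -11-  1--1  1-1-  11--
Unchecked terms (primes): --10, -1-1, -11-, 00-0, 1--1, 1-1-, 11--
Minterm coverage:
  m0 ⊆ 00-0 [E]
  m2 ⊆ --10,00-0
  m5 ⊆ -1-1 [E]
  m6 ⊆ --10,-11-
  m7 ⊆ -1-1,-11-
  m9 ⊆ 1--1 [E]
  m10 ⊆ --10,1-1-
  m11 ⊆ 1--1,1-1-
  m12 ⊆ 11-- [E]
  m13 ⊆ -1-1,1--1,11--
  m14 ⊆ --10,-11-,1-1-,11--
  m15 ⊆ -1-1,-11-,1--1,1-1-,11--
E = {-1-1, 00-0, 1--1, 11--}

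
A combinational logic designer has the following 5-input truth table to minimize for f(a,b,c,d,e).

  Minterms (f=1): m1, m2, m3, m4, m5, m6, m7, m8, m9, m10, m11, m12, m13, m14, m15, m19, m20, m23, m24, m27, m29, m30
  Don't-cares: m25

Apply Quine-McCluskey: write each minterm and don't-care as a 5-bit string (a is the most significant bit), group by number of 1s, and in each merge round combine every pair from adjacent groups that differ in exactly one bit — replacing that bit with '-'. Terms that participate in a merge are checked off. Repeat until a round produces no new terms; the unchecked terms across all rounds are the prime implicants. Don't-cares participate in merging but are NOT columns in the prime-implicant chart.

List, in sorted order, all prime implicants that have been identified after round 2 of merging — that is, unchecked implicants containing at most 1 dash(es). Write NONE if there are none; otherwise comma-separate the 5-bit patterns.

[col 0] 00001*, 00010*, 00011*, 00100*, 00101*, 00110*, 00111*, 01000*, 01001*, 01010*, 01011*, 01100*, 01101*, 01110*, 01111*, 10011*, 10100*, 10111*, 11000*, 11001*, 11011*, 11101*, 11110*
[col 1] -0011*, -0100, -0111*, -1000*, -1001*, -1011*, -1101*, -1110, 0-001*, 0-010*, 0-011*, 0-100*, 0-101*, 0-110*, 0-111*, 00-01*, 00-10*, 00-11*, 000-1*, 0001-*, 001-0*, 001-1*, 0010-*, 0011-*, 01-00*, 01-01*, 01-10*, 01-11*, 010-0*, 010-1*, 0100-*, 0101-*, 011-0*, 011-1*, 0110-*, 0111-*, 1-011*, 10-11*, 11-01*, 110-1*, 1100-*
[col 2] --011, -0-11, -1-01, -10-1, -100-, 0--01*, 0--10*, 0--11*, 0-0-1*, 0-01-*, 0-1-0*, 0-1-1*, 0-10-*, 0-11-*, 00--1*, 00-1-*, 001--*, 01--0*, 01--1*, 01-0-*, 01-1-*, 010--*, 011--*
[col 3] 0---1, 0--1-, 0-1--, 01---
Prime implicants: --011, -0-11, -0100, -1-01, -10-1, -100-, -1110, 0---1, 0--1-, 0-1--, 01---

-0100, -1110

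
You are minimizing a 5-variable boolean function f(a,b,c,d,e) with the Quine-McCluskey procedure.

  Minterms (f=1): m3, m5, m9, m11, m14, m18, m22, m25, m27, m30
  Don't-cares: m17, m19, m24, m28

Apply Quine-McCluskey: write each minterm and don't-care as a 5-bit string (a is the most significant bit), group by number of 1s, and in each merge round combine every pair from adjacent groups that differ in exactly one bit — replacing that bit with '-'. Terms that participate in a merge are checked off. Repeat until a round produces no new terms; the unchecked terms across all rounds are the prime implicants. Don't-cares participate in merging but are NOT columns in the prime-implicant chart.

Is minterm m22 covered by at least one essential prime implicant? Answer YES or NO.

NO

[col 0] 00011*, 00101, 01001*, 01011*, 01110*, 10001*, 10010*, 10011*, 10110*, 11000*, 11001*, 11011*, 11100*, 11110*
[col 1] -0011*, -1001*, -1011*, -1110, 0-011*, 010-1*, 1-001*, 1-011*, 1-110, 10-10, 100-1*, 1001-, 11-00, 110-1*, 1100-, 111-0
[col 2] --011, -10-1, 1-0-1
Prime implicants: --011, -10-1, -1110, 00101, 1-0-1, 1-110, 10-10, 1001-, 11-00, 1100-, 111-0
PI chart (minterm → PIs covering it):
  3 | --011  (sole → essential)
  5 | 00101  (sole → essential)
  9 | -10-1  (sole → essential)
  11 | --011,-10-1
  14 | -1110  (sole → essential)
  18 | 10-10,1001-
  22 | 1-110,10-10
  25 | -10-1,1-0-1,1100-
  27 | --011,-10-1,1-0-1
  30 | -1110,1-110,111-0
Essential prime implicants: --011, -10-1, -1110, 00101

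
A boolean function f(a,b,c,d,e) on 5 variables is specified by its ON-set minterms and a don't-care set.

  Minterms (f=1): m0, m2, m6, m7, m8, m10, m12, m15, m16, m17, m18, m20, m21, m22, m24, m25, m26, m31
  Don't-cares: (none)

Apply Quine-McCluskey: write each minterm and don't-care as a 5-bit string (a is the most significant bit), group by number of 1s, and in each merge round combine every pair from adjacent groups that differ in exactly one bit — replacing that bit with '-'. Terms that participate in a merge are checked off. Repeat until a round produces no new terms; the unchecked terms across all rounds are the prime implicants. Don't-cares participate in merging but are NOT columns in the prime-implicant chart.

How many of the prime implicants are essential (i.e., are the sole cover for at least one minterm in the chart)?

5

size-2^0 implicants → 00000(✓)  00010(✓)  00110(✓)  00111(✓)  01000(✓)  01010(✓)  01100(✓)  01111(✓)  10000(✓)  10001(✓)  10010(✓)  10100(✓)  10101(✓)  10110(✓)  11000(✓)  11001(✓)  11010(✓)  11111(✓)
size-2^1 implicants → -0000(✓)  -0010(✓)  -0110(✓)  -1000(✓)  -1010(✓)  -1111  0-000(✓)  0-010(✓)  0-111  00-10(✓)  000-0(✓)  0011-  01-00  010-0(✓)  1-000(✓)  1-001(✓)  1-010(✓)  10-00(✓)  10-01(✓)  10-10(✓)  100-0(✓)  1000-(✓)  101-0(✓)  1010-(✓)  110-0(✓)  1100-(✓)
size-2^2 implicants → --000(✓)  --010(✓)  -0-10  -00-0(✓)  -10-0(✓)  0-0-0(✓)  1-0-0(✓)  1-00-  10--0  10-0-
size-2^3 implicants → --0-0
Unchecked terms (primes): --0-0, -0-10, -1111, 0-111, 0011-, 01-00, 1-00-, 10--0, 10-0-
Minterm coverage:
  m0 ⊆ --0-0 [E]
  m2 ⊆ --0-0,-0-10
  m6 ⊆ -0-10,0011-
  m7 ⊆ 0-111,0011-
  m8 ⊆ --0-0,01-00
  m10 ⊆ --0-0 [E]
  m12 ⊆ 01-00 [E]
  m15 ⊆ -1111,0-111
  m16 ⊆ --0-0,1-00-,10--0,10-0-
  m17 ⊆ 1-00-,10-0-
  m18 ⊆ --0-0,-0-10,10--0
  m20 ⊆ 10--0,10-0-
  m21 ⊆ 10-0- [E]
  m22 ⊆ -0-10,10--0
  m24 ⊆ --0-0,1-00-
  m25 ⊆ 1-00- [E]
  m26 ⊆ --0-0 [E]
  m31 ⊆ -1111 [E]
E = {--0-0, -1111, 01-00, 1-00-, 10-0-}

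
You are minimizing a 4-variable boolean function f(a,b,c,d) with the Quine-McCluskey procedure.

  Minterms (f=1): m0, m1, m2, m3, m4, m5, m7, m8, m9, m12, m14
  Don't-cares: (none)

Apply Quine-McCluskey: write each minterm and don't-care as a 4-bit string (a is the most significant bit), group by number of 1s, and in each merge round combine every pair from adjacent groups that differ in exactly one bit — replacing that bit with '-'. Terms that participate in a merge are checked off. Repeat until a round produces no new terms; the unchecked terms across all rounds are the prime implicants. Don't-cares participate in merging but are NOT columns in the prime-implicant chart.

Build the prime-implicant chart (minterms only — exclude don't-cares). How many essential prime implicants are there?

size-2^0 implicants → 0000(✓)  0001(✓)  0010(✓)  0011(✓)  0100(✓)  0101(✓)  0111(✓)  1000(✓)  1001(✓)  1100(✓)  1110(✓)
size-2^1 implicants → -000(✓)  -001(✓)  -100(✓)  0-00(✓)  0-01(✓)  0-11(✓)  00-0(✓)  00-1(✓)  000-(✓)  001-(✓)  01-1(✓)  010-(✓)  1-00(✓)  100-(✓)  11-0
size-2^2 implicants → --00  -00-  0--1  0-0-  00--
Unchecked terms (primes): --00, -00-, 0--1, 0-0-, 00--, 11-0
Minterm coverage:
  m0 ⊆ --00,-00-,0-0-,00--
  m1 ⊆ -00-,0--1,0-0-,00--
  m2 ⊆ 00-- [E]
  m3 ⊆ 0--1,00--
  m4 ⊆ --00,0-0-
  m5 ⊆ 0--1,0-0-
  m7 ⊆ 0--1 [E]
  m8 ⊆ --00,-00-
  m9 ⊆ -00- [E]
  m12 ⊆ --00,11-0
  m14 ⊆ 11-0 [E]
E = {-00-, 0--1, 00--, 11-0}

4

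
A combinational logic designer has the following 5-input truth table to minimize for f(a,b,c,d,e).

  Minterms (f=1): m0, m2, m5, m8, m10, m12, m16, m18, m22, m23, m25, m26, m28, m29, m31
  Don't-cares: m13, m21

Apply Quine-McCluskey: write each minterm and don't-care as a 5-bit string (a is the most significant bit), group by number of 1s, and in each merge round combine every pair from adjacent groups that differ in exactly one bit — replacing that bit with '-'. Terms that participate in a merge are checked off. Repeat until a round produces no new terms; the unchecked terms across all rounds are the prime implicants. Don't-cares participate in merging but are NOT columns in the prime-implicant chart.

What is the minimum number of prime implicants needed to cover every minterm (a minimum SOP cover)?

size-2^0 implicants → 00000(✓)  00010(✓)  00101(✓)  01000(✓)  01010(✓)  01100(✓)  01101(✓)  10000(✓)  10010(✓)  10101(✓)  10110(✓)  10111(✓)  11001(✓)  11010(✓)  11100(✓)  11101(✓)  11111(✓)
size-2^1 implicants → -0000(✓)  -0010(✓)  -0101(✓)  -1010(✓)  -1100(✓)  -1101(✓)  0-000(✓)  0-010(✓)  0-101(✓)  000-0(✓)  01-00  010-0(✓)  0110-(✓)  1-010(✓)  1-101(✓)  1-111(✓)  10-10  100-0(✓)  101-1(✓)  1011-  11-01  111-1(✓)  1110-(✓)
size-2^2 implicants → --010  --101  -00-0  -110-  0-0-0  1-1-1
Unchecked terms (primes): --010, --101, -00-0, -110-, 0-0-0, 01-00, 1-1-1, 10-10, 1011-, 11-01
Minterm coverage:
  m0 ⊆ -00-0,0-0-0
  m2 ⊆ --010,-00-0,0-0-0
  m5 ⊆ --101 [E]
  m8 ⊆ 0-0-0,01-00
  m10 ⊆ --010,0-0-0
  m12 ⊆ -110-,01-00
  m16 ⊆ -00-0 [E]
  m18 ⊆ --010,-00-0,10-10
  m22 ⊆ 10-10,1011-
  m23 ⊆ 1-1-1,1011-
  m25 ⊆ 11-01 [E]
  m26 ⊆ --010 [E]
  m28 ⊆ -110- [E]
  m29 ⊆ --101,-110-,1-1-1,11-01
  m31 ⊆ 1-1-1 [E]
E = {--010, --101, -00-0, -110-, 1-1-1, 11-01}
Petrick residual → 0-0-0, 10-10
Cover = c'de' + cd'e + b'c'e' + bcd' + a'c'e' + ace + ab'de' + abd'e  |cover|=8

8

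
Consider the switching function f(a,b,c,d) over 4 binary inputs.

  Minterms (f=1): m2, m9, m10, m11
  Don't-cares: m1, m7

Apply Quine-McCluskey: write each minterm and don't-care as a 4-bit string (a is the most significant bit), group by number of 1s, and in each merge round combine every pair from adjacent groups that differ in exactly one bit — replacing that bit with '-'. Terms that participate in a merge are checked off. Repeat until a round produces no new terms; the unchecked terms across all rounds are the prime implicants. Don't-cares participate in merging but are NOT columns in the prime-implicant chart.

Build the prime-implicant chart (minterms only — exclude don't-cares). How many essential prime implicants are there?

[col 0] 0001*, 0010*, 0111, 1001*, 1010*, 1011*
[col 1] -001, -010, 10-1, 101-
Prime implicants: -001, -010, 0111, 10-1, 101-
PI chart (minterm → PIs covering it):
  2 | -010  (sole → essential)
  9 | -001,10-1
  10 | -010,101-
  11 | 10-1,101-
Essential prime implicants: -010

1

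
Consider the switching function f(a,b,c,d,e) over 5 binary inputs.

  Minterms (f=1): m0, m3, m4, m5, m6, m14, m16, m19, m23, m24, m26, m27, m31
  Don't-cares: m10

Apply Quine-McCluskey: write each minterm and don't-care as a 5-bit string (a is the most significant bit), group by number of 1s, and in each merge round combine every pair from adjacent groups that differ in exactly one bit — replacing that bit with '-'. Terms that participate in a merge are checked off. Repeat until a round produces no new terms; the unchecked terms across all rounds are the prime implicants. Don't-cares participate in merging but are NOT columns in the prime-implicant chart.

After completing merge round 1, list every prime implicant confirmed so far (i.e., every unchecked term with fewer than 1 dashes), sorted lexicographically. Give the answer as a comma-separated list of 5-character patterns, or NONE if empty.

[col 0] 00000*, 00011*, 00100*, 00101*, 00110*, 01010*, 01110*, 10000*, 10011*, 10111*, 11000*, 11010*, 11011*, 11111*
[col 1] -0000, -0011, -1010, 0-110, 00-00, 001-0, 0010-, 01-10, 1-000, 1-011*, 1-111*, 10-11*, 11-11*, 110-0, 1101-
[col 2] 1--11
Prime implicants: -0000, -0011, -1010, 0-110, 00-00, 001-0, 0010-, 01-10, 1--11, 1-000, 110-0, 1101-

NONE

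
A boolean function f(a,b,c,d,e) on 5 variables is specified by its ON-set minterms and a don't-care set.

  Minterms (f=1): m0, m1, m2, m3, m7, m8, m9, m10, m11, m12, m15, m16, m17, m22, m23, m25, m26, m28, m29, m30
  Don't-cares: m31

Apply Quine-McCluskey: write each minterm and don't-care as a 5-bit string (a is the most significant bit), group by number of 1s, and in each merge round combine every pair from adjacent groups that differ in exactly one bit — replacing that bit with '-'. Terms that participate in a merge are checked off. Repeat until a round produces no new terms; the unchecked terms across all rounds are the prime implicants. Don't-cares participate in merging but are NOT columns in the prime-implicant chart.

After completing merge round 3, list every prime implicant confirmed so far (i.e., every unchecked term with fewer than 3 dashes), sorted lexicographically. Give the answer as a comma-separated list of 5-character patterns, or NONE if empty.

--001, --111, -000-, -1010, -1100, 0--11, 01-00, 1-11-, 11-01, 11-10, 111--

size-2^0 implicants → 00000(✓)  00001(✓)  00010(✓)  00011(✓)  00111(✓)  01000(✓)  01001(✓)  01010(✓)  01011(✓)  01100(✓)  01111(✓)  10000(✓)  10001(✓)  10110(✓)  10111(✓)  11001(✓)  11010(✓)  11100(✓)  11101(✓)  11110(✓)  11111(✓)
size-2^1 implicants → -0000(✓)  -0001(✓)  -0111(✓)  -1001(✓)  -1010  -1100  -1111(✓)  0-000(✓)  0-001(✓)  0-010(✓)  0-011(✓)  0-111(✓)  00-11(✓)  000-0(✓)  000-1(✓)  0000-(✓)  0001-(✓)  01-00  01-11(✓)  010-0(✓)  010-1(✓)  0100-(✓)  0101-(✓)  1-001(✓)  1-110(✓)  1-111(✓)  1000-(✓)  1011-(✓)  11-01  11-10  111-0(✓)  111-1(✓)  1110-(✓)  1111-(✓)
size-2^2 implicants → --001  --111  -000-  0--11  0-0-0(✓)  0-0-1(✓)  0-00-(✓)  0-01-(✓)  000--(✓)  010--(✓)  1-11-  111--
size-2^3 implicants → 0-0--
Unchecked terms (primes): --001, --111, -000-, -1010, -1100, 0--11, 0-0--, 01-00, 1-11-, 11-01, 11-10, 111--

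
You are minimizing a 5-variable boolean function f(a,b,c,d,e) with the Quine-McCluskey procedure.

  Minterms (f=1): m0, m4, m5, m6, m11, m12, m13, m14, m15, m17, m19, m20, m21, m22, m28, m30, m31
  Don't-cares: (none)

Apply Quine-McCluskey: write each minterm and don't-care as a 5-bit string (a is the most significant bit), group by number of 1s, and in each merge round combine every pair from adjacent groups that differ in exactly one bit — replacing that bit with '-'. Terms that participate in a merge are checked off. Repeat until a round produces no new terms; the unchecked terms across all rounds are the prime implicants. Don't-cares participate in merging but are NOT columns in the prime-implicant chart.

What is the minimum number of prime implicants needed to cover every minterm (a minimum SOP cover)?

[col 0] 00000*, 00100*, 00101*, 00110*, 01011*, 01100*, 01101*, 01110*, 01111*, 10001*, 10011*, 10100*, 10101*, 10110*, 11100*, 11110*, 11111*
[col 1] -0100*, -0101*, -0110*, -1100*, -1110*, -1111*, 0-100*, 0-101*, 0-110*, 00-00, 001-0*, 0010-*, 01-11, 011-0*, 011-1*, 0110-*, 0111-*, 1-100*, 1-110*, 10-01, 100-1, 101-0*, 1010-*, 111-0*, 1111-*
[col 2] --100*, --110*, -01-0*, -010-, -11-0*, -111-, 0-1-0*, 0-10-, 011--, 1-1-0*
[col 3] --1-0
Prime implicants: --1-0, -010-, -111-, 0-10-, 00-00, 01-11, 011--, 10-01, 100-1
PI chart (minterm → PIs covering it):
  0 | 00-00  (sole → essential)
  4 | --1-0,-010-,0-10-,00-00
  5 | -010-,0-10-
  6 | --1-0  (sole → essential)
  11 | 01-11  (sole → essential)
  12 | --1-0,0-10-,011--
  13 | 0-10-,011--
  14 | --1-0,-111-,011--
  15 | -111-,01-11,011--
  17 | 10-01,100-1
  19 | 100-1  (sole → essential)
  20 | --1-0,-010-
  21 | -010-,10-01
  22 | --1-0  (sole → essential)
  28 | --1-0  (sole → essential)
  30 | --1-0,-111-
  31 | -111-  (sole → essential)
Essential prime implicants: --1-0, -111-, 00-00, 01-11, 100-1
Petrick residual → -010-, 0-10-
Minimum SOP uses 7 PIs: ce' + b'cd' + bcd + a'cd' + a'b'd'e' + a'bde + ab'c'e

7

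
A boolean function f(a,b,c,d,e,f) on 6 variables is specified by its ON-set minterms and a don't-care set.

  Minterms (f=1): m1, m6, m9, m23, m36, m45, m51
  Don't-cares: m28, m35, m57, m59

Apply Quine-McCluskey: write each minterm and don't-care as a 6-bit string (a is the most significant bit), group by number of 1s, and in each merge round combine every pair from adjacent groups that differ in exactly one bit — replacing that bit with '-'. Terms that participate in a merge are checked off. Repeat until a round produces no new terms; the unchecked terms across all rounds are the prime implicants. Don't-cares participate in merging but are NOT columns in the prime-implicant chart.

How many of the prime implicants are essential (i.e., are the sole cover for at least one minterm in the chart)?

5

Round 0: 000001✓ 000110 001001✓ 010111 011100 100011✓ 100100 101101 110011✓ 111001✓ 111011✓
Round 1: 00-001 1-0011 11-011 1110-1
PIs = {00-001, 000110, 010111, 011100, 1-0011, 100100, 101101, 11-011, 1110-1}
Coverage chart:
  m1: 00-001 ←essential
  m6: 000110 ←essential
  m9: 00-001 ←essential
  m23: 010111 ←essential
  m36: 100100 ←essential
  m45: 101101 ←essential
  m51: 1-0011,11-011
Essential: 00-001, 000110, 010111, 100100, 101101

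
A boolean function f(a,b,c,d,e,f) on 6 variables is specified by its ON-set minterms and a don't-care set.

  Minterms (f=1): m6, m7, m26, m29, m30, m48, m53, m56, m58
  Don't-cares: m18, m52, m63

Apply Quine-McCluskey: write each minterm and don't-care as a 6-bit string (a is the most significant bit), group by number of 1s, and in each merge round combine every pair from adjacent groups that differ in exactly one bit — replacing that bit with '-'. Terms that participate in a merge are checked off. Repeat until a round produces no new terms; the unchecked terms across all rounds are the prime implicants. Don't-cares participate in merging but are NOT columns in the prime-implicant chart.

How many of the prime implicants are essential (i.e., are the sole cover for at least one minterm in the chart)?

[col 0] 000110*, 000111*, 010010*, 011010*, 011101, 011110*, 110000*, 110100*, 110101*, 111000*, 111010*, 111111
[col 1] -11010, 00011-, 01-010, 011-10, 11-000, 110-00, 11010-, 1110-0
Prime implicants: -11010, 00011-, 01-010, 011-10, 011101, 11-000, 110-00, 11010-, 1110-0, 111111
PI chart (minterm → PIs covering it):
  6 | 00011-  (sole → essential)
  7 | 00011-  (sole → essential)
  26 | -11010,01-010,011-10
  29 | 011101  (sole → essential)
  30 | 011-10  (sole → essential)
  48 | 11-000,110-00
  53 | 11010-  (sole → essential)
  56 | 11-000,1110-0
  58 | -11010,1110-0
Essential prime implicants: 00011-, 011-10, 011101, 11010-

4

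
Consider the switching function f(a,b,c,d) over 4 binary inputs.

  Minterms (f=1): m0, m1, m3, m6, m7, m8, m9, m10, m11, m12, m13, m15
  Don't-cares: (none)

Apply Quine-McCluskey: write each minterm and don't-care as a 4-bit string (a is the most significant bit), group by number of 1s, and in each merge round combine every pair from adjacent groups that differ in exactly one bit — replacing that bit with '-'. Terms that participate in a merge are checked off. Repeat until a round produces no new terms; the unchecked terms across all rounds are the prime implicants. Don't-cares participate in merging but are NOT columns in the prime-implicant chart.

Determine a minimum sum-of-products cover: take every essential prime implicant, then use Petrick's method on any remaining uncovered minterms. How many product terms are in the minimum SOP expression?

5

[col 0] 0000*, 0001*, 0011*, 0110*, 0111*, 1000*, 1001*, 1010*, 1011*, 1100*, 1101*, 1111*
[col 1] -000*, -001*, -011*, -111*, 0-11*, 00-1*, 000-*, 011-, 1-00*, 1-01*, 1-11*, 10-0*, 10-1*, 100-*, 101-*, 11-1*, 110-*
[col 2] --11, -0-1, -00-, 1--1, 1-0-, 10--
Prime implicants: --11, -0-1, -00-, 011-, 1--1, 1-0-, 10--
PI chart (minterm → PIs covering it):
  0 | -00-  (sole → essential)
  1 | -0-1,-00-
  3 | --11,-0-1
  6 | 011-  (sole → essential)
  7 | --11,011-
  8 | -00-,1-0-,10--
  9 | -0-1,-00-,1--1,1-0-,10--
  10 | 10--  (sole → essential)
  11 | --11,-0-1,1--1,10--
  12 | 1-0-  (sole → essential)
  13 | 1--1,1-0-
  15 | --11,1--1
Essential prime implicants: -00-, 011-, 1-0-, 10--
Petrick residual → --11
Minimum SOP uses 5 PIs: cd + b'c' + a'bc + ac' + ab'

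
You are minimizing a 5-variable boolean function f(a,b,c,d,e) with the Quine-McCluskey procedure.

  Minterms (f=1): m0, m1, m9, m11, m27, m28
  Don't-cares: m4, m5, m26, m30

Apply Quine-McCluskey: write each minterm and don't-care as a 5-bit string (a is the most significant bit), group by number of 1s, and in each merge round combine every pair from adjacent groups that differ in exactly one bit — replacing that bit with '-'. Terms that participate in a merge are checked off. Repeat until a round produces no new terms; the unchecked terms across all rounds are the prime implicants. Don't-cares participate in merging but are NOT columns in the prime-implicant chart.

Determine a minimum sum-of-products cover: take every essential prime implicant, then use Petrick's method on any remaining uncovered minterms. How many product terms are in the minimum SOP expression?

Round 0: 00000✓ 00001✓ 00100✓ 00101✓ 01001✓ 01011✓ 11010✓ 11011✓ 11100✓ 11110✓
Round 1: -1011 0-001 00-00✓ 00-01✓ 0000-✓ 0010-✓ 010-1 11-10 1101- 111-0
Round 2: 00-0-
PIs = {-1011, 0-001, 00-0-, 010-1, 11-10, 1101-, 111-0}
Coverage chart:
  m0: 00-0- ←essential
  m1: 0-001,00-0-
  m9: 0-001,010-1
  m11: -1011,010-1
  m27: -1011,1101-
  m28: 111-0 ←essential
Essential: 00-0-, 111-0
Petrick residual → -1011, 0-001
Min cover (4 terms): bc'de + a'c'd'e + a'b'd' + abce'

4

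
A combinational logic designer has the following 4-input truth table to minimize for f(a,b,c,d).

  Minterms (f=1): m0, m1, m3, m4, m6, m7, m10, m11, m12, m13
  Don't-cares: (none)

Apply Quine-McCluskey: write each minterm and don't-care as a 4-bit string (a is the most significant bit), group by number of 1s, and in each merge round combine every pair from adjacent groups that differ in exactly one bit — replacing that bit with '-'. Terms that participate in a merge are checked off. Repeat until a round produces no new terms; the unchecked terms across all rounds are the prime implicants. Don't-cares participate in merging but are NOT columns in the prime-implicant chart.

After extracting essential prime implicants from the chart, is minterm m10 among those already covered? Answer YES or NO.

YES

[col 0] 0000*, 0001*, 0011*, 0100*, 0110*, 0111*, 1010*, 1011*, 1100*, 1101*
[col 1] -011, -100, 0-00, 0-11, 00-1, 000-, 01-0, 011-, 101-, 110-
Prime implicants: -011, -100, 0-00, 0-11, 00-1, 000-, 01-0, 011-, 101-, 110-
PI chart (minterm → PIs covering it):
  0 | 0-00,000-
  1 | 00-1,000-
  3 | -011,0-11,00-1
  4 | -100,0-00,01-0
  6 | 01-0,011-
  7 | 0-11,011-
  10 | 101-  (sole → essential)
  11 | -011,101-
  12 | -100,110-
  13 | 110-  (sole → essential)
Essential prime implicants: 101-, 110-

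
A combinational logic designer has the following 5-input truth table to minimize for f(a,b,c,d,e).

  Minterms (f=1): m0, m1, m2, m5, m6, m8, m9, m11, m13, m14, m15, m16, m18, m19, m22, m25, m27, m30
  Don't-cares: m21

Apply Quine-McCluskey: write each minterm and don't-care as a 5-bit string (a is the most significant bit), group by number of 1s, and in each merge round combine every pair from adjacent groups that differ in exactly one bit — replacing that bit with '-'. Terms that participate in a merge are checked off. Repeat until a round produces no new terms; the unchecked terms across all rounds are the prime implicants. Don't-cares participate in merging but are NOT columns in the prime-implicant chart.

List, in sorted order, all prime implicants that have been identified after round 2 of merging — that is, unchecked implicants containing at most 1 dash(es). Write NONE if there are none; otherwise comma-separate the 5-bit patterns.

size-2^0 implicants → 00000(✓)  00001(✓)  00010(✓)  00101(✓)  00110(✓)  01000(✓)  01001(✓)  01011(✓)  01101(✓)  01110(✓)  01111(✓)  10000(✓)  10010(✓)  10011(✓)  10101(✓)  10110(✓)  11001(✓)  11011(✓)  11110(✓)
size-2^1 implicants → -0000(✓)  -0010(✓)  -0101  -0110(✓)  -1001(✓)  -1011(✓)  -1110(✓)  0-000(✓)  0-001(✓)  0-101(✓)  0-110(✓)  00-01(✓)  00-10(✓)  000-0(✓)  0000-(✓)  01-01(✓)  01-11(✓)  010-1(✓)  0100-(✓)  011-1(✓)  0111-  1-011  1-110(✓)  10-10(✓)  100-0(✓)  1001-  110-1(✓)
size-2^2 implicants → --110  -0-10  -00-0  -10-1  0--01  0-00-  01--1
Unchecked terms (primes): --110, -0-10, -00-0, -0101, -10-1, 0--01, 0-00-, 01--1, 0111-, 1-011, 1001-

-0101, 0111-, 1-011, 1001-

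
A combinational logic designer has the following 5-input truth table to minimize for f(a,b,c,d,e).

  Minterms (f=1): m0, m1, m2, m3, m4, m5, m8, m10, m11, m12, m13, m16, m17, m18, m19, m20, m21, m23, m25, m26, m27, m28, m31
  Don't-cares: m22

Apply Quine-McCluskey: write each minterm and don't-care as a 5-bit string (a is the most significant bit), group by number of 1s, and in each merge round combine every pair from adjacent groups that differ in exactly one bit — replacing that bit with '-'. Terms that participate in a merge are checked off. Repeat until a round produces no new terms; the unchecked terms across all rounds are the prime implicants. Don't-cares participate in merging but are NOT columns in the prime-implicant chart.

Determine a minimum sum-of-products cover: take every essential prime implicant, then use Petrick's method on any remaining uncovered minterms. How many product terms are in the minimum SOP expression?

7

Round 0: 00000✓ 00001✓ 00010✓ 00011✓ 00100✓ 00101✓ 01000✓ 01010✓ 01011✓ 01100✓ 01101✓ 10000✓ 10001✓ 10010✓ 10011✓ 10100✓ 10101✓ 10110✓ 10111✓ 11001✓ 11010✓ 11011✓ 11100✓ 11111✓
Round 1: -0000✓ -0001✓ -0010✓ -0011✓ -0100✓ -0101✓ -1010✓ -1011✓ -1100✓ 0-000✓ 0-010✓ 0-011✓ 0-100✓ 0-101✓ 00-00✓ 00-01✓ 000-0✓ 000-1✓ 0000-✓ 0001-✓ 0010-✓ 01-00✓ 010-0✓ 0101-✓ 0110-✓ 1-001✓ 1-010✓ 1-011✓ 1-100✓ 1-111✓ 10-00✓ 10-01✓ 10-10✓ 10-11✓ 100-0✓ 100-1✓ 1000-✓ 1001-✓ 101-0✓ 101-1✓ 1010-✓ 1011-✓ 11-11✓ 110-1✓ 1101-✓
Round 2: --010✓ --011✓ --100 -0-00✓ -0-01✓ -00-0✓ -00-1✓ -000-✓ -001-✓ -010-✓ -101-✓ 0--00 0-0-0 0-01-✓ 0-10- 00-0-✓ 000--✓ 1--11 1-0-1 1-01-✓ 10--0✓ 10--1✓ 10-0-✓ 10-1-✓ 100--✓ 101--✓
Round 3: --01- -0-0- -00-- 10---
PIs = {--01-, --100, -0-0-, -00--, 0--00, 0-0-0, 0-10-, 1--11, 1-0-1, 10---}
Coverage chart:
  m0: -0-0-,-00--,0--00,0-0-0
  m1: -0-0-,-00--
  m2: --01-,-00--,0-0-0
  m3: --01-,-00--
  m4: --100,-0-0-,0--00,0-10-
  m5: -0-0-,0-10-
  m8: 0--00,0-0-0
  m10: --01-,0-0-0
  m11: --01- ←essential
  m12: --100,0--00,0-10-
  m13: 0-10- ←essential
  m16: -0-0-,-00--,10---
  m17: -0-0-,-00--,1-0-1,10---
  m18: --01-,-00--,10---
  m19: --01-,-00--,1--11,1-0-1,10---
  m20: --100,-0-0-,10---
  m21: -0-0-,10---
  m23: 1--11,10---
  m25: 1-0-1 ←essential
  m26: --01- ←essential
  m27: --01-,1--11,1-0-1
  m28: --100 ←essential
  m31: 1--11 ←essential
Essential: --01-, --100, 0-10-, 1--11, 1-0-1
Petrick residual → -0-0-, 0--00
Min cover (7 terms): c'd + cd'e' + b'd' + a'd'e' + a'cd' + ade + ac'e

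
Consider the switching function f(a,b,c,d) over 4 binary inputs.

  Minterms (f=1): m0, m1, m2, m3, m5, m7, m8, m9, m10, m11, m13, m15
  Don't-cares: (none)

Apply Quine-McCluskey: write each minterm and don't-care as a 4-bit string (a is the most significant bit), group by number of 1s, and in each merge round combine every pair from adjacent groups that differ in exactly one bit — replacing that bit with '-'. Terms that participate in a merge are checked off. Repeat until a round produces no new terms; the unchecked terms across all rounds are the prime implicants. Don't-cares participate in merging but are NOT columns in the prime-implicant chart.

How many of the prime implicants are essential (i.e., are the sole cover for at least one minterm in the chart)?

Round 0: 0000✓ 0001✓ 0010✓ 0011✓ 0101✓ 0111✓ 1000✓ 1001✓ 1010✓ 1011✓ 1101✓ 1111✓
Round 1: -000✓ -001✓ -010✓ -011✓ -101✓ -111✓ 0-01✓ 0-11✓ 00-0✓ 00-1✓ 000-✓ 001-✓ 01-1✓ 1-01✓ 1-11✓ 10-0✓ 10-1✓ 100-✓ 101-✓ 11-1✓
Round 2: --01✓ --11✓ -0-0✓ -0-1✓ -00-✓ -01-✓ -1-1✓ 0--1✓ 00--✓ 1--1✓ 10--✓
Round 3: ---1 -0--
PIs = {---1, -0--}
Coverage chart:
  m0: -0-- ←essential
  m1: ---1,-0--
  m2: -0-- ←essential
  m3: ---1,-0--
  m5: ---1 ←essential
  m7: ---1 ←essential
  m8: -0-- ←essential
  m9: ---1,-0--
  m10: -0-- ←essential
  m11: ---1,-0--
  m13: ---1 ←essential
  m15: ---1 ←essential
Essential: ---1, -0--

2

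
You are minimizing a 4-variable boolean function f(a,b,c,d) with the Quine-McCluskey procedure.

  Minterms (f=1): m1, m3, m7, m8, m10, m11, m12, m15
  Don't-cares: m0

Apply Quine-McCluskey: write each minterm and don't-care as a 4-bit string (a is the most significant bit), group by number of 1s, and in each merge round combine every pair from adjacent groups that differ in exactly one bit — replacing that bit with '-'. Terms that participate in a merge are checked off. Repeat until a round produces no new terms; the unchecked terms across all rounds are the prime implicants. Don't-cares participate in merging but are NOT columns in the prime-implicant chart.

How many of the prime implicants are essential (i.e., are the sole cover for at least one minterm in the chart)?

[col 0] 0000*, 0001*, 0011*, 0111*, 1000*, 1010*, 1011*, 1100*, 1111*
[col 1] -000, -011*, -111*, 0-11*, 00-1, 000-, 1-00, 1-11*, 10-0, 101-
[col 2] --11
Prime implicants: --11, -000, 00-1, 000-, 1-00, 10-0, 101-
PI chart (minterm → PIs covering it):
  1 | 00-1,000-
  3 | --11,00-1
  7 | --11  (sole → essential)
  8 | -000,1-00,10-0
  10 | 10-0,101-
  11 | --11,101-
  12 | 1-00  (sole → essential)
  15 | --11  (sole → essential)
Essential prime implicants: --11, 1-00

2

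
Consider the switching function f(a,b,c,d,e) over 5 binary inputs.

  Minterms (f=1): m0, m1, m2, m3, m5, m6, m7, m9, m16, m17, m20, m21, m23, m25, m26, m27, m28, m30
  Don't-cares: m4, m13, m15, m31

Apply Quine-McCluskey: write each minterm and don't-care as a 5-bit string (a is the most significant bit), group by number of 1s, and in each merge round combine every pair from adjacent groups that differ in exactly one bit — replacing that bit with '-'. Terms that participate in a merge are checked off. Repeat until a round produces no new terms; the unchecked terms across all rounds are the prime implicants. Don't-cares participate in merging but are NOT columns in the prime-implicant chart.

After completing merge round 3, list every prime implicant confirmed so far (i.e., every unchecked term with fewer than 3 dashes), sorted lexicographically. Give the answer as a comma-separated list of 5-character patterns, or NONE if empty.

[col 0] 00000*, 00001*, 00010*, 00011*, 00100*, 00101*, 00110*, 00111*, 01001*, 01101*, 01111*, 10000*, 10001*, 10100*, 10101*, 10111*, 11001*, 11010*, 11011*, 11100*, 11110*, 11111*
[col 1] -0000*, -0001*, -0100*, -0101*, -0111*, -1001*, -1111*, 0-001*, 0-101*, 0-111*, 00-00*, 00-01*, 00-10*, 00-11*, 000-0*, 000-1*, 0000-*, 0001-*, 001-0*, 001-1*, 0010-*, 0011-*, 01-01*, 011-1*, 1-001*, 1-100, 1-111*, 10-00*, 10-01*, 1000-*, 101-1*, 1010-*, 11-10*, 11-11*, 110-1, 1101-*, 111-0, 1111-*
[col 2] --001, --111, -0-00*, -0-01*, -000-*, -01-1, -010-*, 0--01, 0-1-1, 00--0*, 00--1*, 00-0-*, 00-1-*, 000--*, 001--*, 10-0-*, 11-1-
[col 3] -0-0-, 00---
Prime implicants: --001, --111, -0-0-, -01-1, 0--01, 0-1-1, 00---, 1-100, 11-1-, 110-1, 111-0

--001, --111, -01-1, 0--01, 0-1-1, 1-100, 11-1-, 110-1, 111-0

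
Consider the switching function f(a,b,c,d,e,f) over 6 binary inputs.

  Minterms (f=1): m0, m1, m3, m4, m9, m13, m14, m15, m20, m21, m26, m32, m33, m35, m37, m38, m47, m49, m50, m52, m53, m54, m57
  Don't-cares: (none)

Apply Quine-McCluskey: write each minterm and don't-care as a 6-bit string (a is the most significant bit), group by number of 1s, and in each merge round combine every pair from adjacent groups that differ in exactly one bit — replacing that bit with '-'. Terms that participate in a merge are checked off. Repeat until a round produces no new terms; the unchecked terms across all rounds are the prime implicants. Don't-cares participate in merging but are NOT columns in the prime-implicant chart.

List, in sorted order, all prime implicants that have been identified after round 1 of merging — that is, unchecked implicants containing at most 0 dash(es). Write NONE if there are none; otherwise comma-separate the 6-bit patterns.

Round 0: 000000✓ 000001✓ 000011✓ 000100✓ 001001✓ 001101✓ 001110✓ 001111✓ 010100✓ 010101✓ 011010 100000✓ 100001✓ 100011✓ 100101✓ 100110✓ 101111✓ 110001✓ 110010✓ 110100✓ 110101✓ 110110✓ 111001✓
Round 1: -00000✓ -00001✓ -00011✓ -01111 -10100✓ -10101✓ 0-0100 00-001 000-00 0000-1✓ 00000-✓ 001-01 0011-1 00111- 01010-✓ 1-0001✓ 1-0101✓ 1-0110 100-01✓ 1000-1✓ 10000-✓ 11-001 110-01✓ 110-10 1101-0 11010-✓
Round 2: -000-1 -0000- -1010- 1-0-01
PIs = {-000-1, -0000-, -01111, -1010-, 0-0100, 00-001, 000-00, 001-01, 0011-1, 00111-, 011010, 1-0-01, 1-0110, 11-001, 110-10, 1101-0}

011010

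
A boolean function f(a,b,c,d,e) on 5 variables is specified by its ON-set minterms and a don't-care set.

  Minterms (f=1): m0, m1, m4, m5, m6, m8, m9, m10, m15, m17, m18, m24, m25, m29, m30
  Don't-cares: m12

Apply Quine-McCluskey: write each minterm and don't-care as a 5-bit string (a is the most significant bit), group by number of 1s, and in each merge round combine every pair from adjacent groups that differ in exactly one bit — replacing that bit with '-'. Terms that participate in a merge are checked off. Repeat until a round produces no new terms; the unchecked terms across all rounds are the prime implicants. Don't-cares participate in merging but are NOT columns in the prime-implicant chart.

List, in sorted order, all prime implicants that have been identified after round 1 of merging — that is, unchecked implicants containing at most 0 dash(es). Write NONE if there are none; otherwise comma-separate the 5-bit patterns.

01111, 10010, 11110

size-2^0 implicants → 00000(✓)  00001(✓)  00100(✓)  00101(✓)  00110(✓)  01000(✓)  01001(✓)  01010(✓)  01100(✓)  01111  10001(✓)  10010  11000(✓)  11001(✓)  11101(✓)  11110
size-2^1 implicants → -0001(✓)  -1000(✓)  -1001(✓)  0-000(✓)  0-001(✓)  0-100(✓)  00-00(✓)  00-01(✓)  0000-(✓)  001-0  0010-(✓)  01-00(✓)  010-0  0100-(✓)  1-001(✓)  11-01  1100-(✓)
size-2^2 implicants → --001  -100-  0--00  0-00-  00-0-
Unchecked terms (primes): --001, -100-, 0--00, 0-00-, 00-0-, 001-0, 010-0, 01111, 10010, 11-01, 11110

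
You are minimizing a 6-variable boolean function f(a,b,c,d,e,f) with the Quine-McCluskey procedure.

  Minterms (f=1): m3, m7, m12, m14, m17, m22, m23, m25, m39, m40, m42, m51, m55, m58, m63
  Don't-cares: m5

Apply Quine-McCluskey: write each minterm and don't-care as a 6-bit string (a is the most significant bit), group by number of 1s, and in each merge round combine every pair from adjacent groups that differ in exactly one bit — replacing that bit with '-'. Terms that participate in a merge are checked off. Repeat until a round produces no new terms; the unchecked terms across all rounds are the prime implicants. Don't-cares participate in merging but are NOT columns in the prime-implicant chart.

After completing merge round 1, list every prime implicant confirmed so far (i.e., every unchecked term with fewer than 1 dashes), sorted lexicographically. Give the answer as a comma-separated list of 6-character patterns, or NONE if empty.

size-2^0 implicants → 000011(✓)  000101(✓)  000111(✓)  001100(✓)  001110(✓)  010001(✓)  010110(✓)  010111(✓)  011001(✓)  100111(✓)  101000(✓)  101010(✓)  110011(✓)  110111(✓)  111010(✓)  111111(✓)
size-2^1 implicants → -00111(✓)  -10111(✓)  0-0111(✓)  000-11  0001-1  0011-0  01-001  01011-  1-0111(✓)  1-1010  1010-0  11-111  110-11
size-2^2 implicants → --0111
Unchecked terms (primes): --0111, 000-11, 0001-1, 0011-0, 01-001, 01011-, 1-1010, 1010-0, 11-111, 110-11

NONE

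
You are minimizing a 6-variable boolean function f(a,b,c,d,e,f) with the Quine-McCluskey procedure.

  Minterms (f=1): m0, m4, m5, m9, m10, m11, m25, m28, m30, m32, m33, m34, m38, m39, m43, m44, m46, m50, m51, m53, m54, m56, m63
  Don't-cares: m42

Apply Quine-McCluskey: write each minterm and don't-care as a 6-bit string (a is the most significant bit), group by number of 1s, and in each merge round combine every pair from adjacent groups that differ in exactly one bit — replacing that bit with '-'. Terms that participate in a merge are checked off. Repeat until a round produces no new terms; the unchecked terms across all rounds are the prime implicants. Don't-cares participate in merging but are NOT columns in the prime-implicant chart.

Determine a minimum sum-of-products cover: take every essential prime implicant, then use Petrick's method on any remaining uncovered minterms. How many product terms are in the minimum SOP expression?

13

size-2^0 implicants → 000000(✓)  000100(✓)  000101(✓)  001001(✓)  001010(✓)  001011(✓)  011001(✓)  011100(✓)  011110(✓)  100000(✓)  100001(✓)  100010(✓)  100110(✓)  100111(✓)  101010(✓)  101011(✓)  101100(✓)  101110(✓)  110010(✓)  110011(✓)  110101  110110(✓)  111000  111111
size-2^1 implicants → -00000  -01010(✓)  -01011(✓)  0-1001  000-00  00010-  0010-1  00101-(✓)  0111-0  1-0010(✓)  1-0110(✓)  10-010(✓)  10-110(✓)  100-10(✓)  1000-0  10000-  10011-  101-10(✓)  10101-(✓)  1011-0  110-10(✓)  11001-
size-2^2 implicants → -0101-  1-0-10  10--10
Unchecked terms (primes): -00000, -0101-, 0-1001, 000-00, 00010-, 0010-1, 0111-0, 1-0-10, 10--10, 1000-0, 10000-, 10011-, 1011-0, 11001-, 110101, 111000, 111111
Minterm coverage:
  m0 ⊆ -00000,000-00
  m4 ⊆ 000-00,00010-
  m5 ⊆ 00010- [E]
  m9 ⊆ 0-1001,0010-1
  m10 ⊆ -0101- [E]
  m11 ⊆ -0101-,0010-1
  m25 ⊆ 0-1001 [E]
  m28 ⊆ 0111-0 [E]
  m30 ⊆ 0111-0 [E]
  m32 ⊆ -00000,1000-0,10000-
  m33 ⊆ 10000- [E]
  m34 ⊆ 1-0-10,10--10,1000-0
  m38 ⊆ 1-0-10,10--10,10011-
  m39 ⊆ 10011- [E]
  m43 ⊆ -0101- [E]
  m44 ⊆ 1011-0 [E]
  m46 ⊆ 10--10,1011-0
  m50 ⊆ 1-0-10,11001-
  m51 ⊆ 11001- [E]
  m53 ⊆ 110101 [E]
  m54 ⊆ 1-0-10 [E]
  m56 ⊆ 111000 [E]
  m63 ⊆ 111111 [E]
E = {-0101-, 0-1001, 00010-, 0111-0, 1-0-10, 10000-, 10011-, 1011-0, 11001-, 110101, 111000, 111111}
Petrick residual → -00000
Cover = b'c'd'e'f' + b'cd'e + a'cd'e'f + a'b'c'de' + a'bcdf' + ac'ef' + ab'c'd'e' + ab'c'de + ab'cdf' + abc'd'e + abc'de'f + abcd'e'f' + abcdef  |cover|=13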